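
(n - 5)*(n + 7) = n^2 + 2*n - 35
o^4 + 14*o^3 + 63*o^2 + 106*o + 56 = (o + 1)*(o + 2)*(o + 4)*(o + 7)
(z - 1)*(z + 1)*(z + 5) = z^3 + 5*z^2 - z - 5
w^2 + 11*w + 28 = (w + 4)*(w + 7)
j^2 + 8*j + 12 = (j + 2)*(j + 6)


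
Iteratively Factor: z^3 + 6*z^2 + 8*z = (z)*(z^2 + 6*z + 8) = z*(z + 4)*(z + 2)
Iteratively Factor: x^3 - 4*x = (x - 2)*(x^2 + 2*x) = (x - 2)*(x + 2)*(x)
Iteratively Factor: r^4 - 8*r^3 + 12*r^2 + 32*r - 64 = (r - 4)*(r^3 - 4*r^2 - 4*r + 16) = (r - 4)*(r - 2)*(r^2 - 2*r - 8) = (r - 4)^2*(r - 2)*(r + 2)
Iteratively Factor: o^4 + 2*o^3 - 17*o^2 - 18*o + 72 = (o - 3)*(o^3 + 5*o^2 - 2*o - 24) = (o - 3)*(o - 2)*(o^2 + 7*o + 12) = (o - 3)*(o - 2)*(o + 3)*(o + 4)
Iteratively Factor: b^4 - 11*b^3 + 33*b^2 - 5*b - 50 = (b - 5)*(b^3 - 6*b^2 + 3*b + 10) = (b - 5)*(b + 1)*(b^2 - 7*b + 10) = (b - 5)^2*(b + 1)*(b - 2)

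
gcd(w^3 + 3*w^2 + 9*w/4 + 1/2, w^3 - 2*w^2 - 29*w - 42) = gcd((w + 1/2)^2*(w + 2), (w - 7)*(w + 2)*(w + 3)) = w + 2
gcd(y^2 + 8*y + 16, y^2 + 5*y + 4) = y + 4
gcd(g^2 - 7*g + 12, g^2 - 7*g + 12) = g^2 - 7*g + 12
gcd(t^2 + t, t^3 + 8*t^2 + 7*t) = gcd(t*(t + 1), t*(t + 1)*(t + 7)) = t^2 + t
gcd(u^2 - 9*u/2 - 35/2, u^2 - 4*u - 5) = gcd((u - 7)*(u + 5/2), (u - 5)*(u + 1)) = 1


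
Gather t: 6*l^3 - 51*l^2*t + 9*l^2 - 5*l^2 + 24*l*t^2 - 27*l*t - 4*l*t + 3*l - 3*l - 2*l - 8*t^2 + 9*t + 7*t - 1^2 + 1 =6*l^3 + 4*l^2 - 2*l + t^2*(24*l - 8) + t*(-51*l^2 - 31*l + 16)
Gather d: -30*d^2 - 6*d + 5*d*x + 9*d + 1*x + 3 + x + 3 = -30*d^2 + d*(5*x + 3) + 2*x + 6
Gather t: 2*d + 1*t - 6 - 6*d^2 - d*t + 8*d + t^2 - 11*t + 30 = -6*d^2 + 10*d + t^2 + t*(-d - 10) + 24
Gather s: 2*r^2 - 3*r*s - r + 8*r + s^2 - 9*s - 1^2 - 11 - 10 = 2*r^2 + 7*r + s^2 + s*(-3*r - 9) - 22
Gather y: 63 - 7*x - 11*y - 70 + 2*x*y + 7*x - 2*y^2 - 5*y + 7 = -2*y^2 + y*(2*x - 16)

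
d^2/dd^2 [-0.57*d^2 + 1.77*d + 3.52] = -1.14000000000000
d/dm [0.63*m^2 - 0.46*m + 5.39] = 1.26*m - 0.46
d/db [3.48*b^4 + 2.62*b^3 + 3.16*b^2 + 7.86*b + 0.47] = 13.92*b^3 + 7.86*b^2 + 6.32*b + 7.86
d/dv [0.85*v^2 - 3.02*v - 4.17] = 1.7*v - 3.02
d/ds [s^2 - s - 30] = 2*s - 1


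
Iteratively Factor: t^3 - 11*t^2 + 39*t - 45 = (t - 3)*(t^2 - 8*t + 15) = (t - 3)^2*(t - 5)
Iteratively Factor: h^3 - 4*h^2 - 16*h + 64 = (h + 4)*(h^2 - 8*h + 16) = (h - 4)*(h + 4)*(h - 4)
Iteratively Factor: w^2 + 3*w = (w + 3)*(w)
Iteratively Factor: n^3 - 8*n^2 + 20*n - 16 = (n - 2)*(n^2 - 6*n + 8) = (n - 2)^2*(n - 4)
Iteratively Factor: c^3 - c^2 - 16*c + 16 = (c - 1)*(c^2 - 16) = (c - 1)*(c + 4)*(c - 4)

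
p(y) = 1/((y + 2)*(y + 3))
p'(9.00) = 0.00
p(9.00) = 0.01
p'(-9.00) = 0.01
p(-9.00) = 0.02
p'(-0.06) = -0.15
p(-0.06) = 0.18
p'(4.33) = -0.01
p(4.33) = 0.02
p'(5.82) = -0.00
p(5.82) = 0.01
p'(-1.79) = -21.99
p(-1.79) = 3.94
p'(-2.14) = -49.67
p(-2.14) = -8.31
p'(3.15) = -0.01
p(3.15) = 0.03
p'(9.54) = -0.00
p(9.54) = 0.01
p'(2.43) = -0.02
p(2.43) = 0.04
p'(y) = -1/((y + 2)*(y + 3)^2) - 1/((y + 2)^2*(y + 3))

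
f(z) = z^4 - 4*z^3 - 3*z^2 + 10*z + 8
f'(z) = 4*z^3 - 12*z^2 - 6*z + 10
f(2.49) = -9.01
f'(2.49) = -17.59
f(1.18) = 10.99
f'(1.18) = -7.22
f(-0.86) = 0.27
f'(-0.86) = 3.74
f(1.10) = 11.51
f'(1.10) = -5.80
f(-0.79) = 0.59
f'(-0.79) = 5.28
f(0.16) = 9.51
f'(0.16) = 8.75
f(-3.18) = 176.75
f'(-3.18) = -220.90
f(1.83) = 2.95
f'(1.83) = -16.65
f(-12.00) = 27104.00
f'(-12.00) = -8558.00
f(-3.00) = 140.00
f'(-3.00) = -188.00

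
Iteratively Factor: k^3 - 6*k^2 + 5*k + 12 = (k + 1)*(k^2 - 7*k + 12) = (k - 3)*(k + 1)*(k - 4)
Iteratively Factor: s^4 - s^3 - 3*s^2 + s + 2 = (s - 2)*(s^3 + s^2 - s - 1) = (s - 2)*(s - 1)*(s^2 + 2*s + 1) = (s - 2)*(s - 1)*(s + 1)*(s + 1)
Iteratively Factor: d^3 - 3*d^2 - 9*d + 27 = (d - 3)*(d^2 - 9) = (d - 3)*(d + 3)*(d - 3)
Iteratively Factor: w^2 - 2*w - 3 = (w + 1)*(w - 3)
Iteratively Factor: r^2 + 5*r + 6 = (r + 2)*(r + 3)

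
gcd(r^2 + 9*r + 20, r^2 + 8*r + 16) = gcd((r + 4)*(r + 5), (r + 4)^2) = r + 4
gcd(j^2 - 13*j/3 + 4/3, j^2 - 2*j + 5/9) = j - 1/3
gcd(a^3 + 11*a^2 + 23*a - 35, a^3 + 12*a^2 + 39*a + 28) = a + 7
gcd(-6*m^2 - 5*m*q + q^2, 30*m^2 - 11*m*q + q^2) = -6*m + q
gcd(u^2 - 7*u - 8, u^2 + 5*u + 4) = u + 1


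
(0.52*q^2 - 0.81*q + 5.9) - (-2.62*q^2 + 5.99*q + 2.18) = 3.14*q^2 - 6.8*q + 3.72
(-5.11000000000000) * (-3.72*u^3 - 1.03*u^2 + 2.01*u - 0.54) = 19.0092*u^3 + 5.2633*u^2 - 10.2711*u + 2.7594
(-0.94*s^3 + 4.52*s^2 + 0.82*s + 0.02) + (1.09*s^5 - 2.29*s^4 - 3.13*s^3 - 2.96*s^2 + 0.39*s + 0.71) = 1.09*s^5 - 2.29*s^4 - 4.07*s^3 + 1.56*s^2 + 1.21*s + 0.73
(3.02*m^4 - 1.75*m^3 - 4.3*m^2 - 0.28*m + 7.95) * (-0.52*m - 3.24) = -1.5704*m^5 - 8.8748*m^4 + 7.906*m^3 + 14.0776*m^2 - 3.2268*m - 25.758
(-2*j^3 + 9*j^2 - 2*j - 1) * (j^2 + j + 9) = -2*j^5 + 7*j^4 - 11*j^3 + 78*j^2 - 19*j - 9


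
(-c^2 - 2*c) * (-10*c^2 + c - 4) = 10*c^4 + 19*c^3 + 2*c^2 + 8*c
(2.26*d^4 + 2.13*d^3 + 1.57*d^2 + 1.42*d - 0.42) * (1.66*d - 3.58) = 3.7516*d^5 - 4.555*d^4 - 5.0192*d^3 - 3.2634*d^2 - 5.7808*d + 1.5036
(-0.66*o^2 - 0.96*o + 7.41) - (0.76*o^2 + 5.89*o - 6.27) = -1.42*o^2 - 6.85*o + 13.68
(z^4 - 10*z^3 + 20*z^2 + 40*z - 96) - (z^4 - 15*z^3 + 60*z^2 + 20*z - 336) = 5*z^3 - 40*z^2 + 20*z + 240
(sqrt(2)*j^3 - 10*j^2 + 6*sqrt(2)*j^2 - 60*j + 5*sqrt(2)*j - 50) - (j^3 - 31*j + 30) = -j^3 + sqrt(2)*j^3 - 10*j^2 + 6*sqrt(2)*j^2 - 29*j + 5*sqrt(2)*j - 80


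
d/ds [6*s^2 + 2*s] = 12*s + 2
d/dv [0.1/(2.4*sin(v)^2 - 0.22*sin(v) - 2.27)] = (0.022 - 0.48*sin(v))*cos(v)/(-2.4*sin(v)^2 + 0.22*sin(v) + 2.27)^2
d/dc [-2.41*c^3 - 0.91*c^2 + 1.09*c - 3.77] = -7.23*c^2 - 1.82*c + 1.09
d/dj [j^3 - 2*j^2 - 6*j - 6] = 3*j^2 - 4*j - 6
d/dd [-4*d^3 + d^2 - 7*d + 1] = -12*d^2 + 2*d - 7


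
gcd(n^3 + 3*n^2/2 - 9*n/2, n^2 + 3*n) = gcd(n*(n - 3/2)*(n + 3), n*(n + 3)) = n^2 + 3*n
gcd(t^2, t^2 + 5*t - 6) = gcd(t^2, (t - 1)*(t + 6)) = 1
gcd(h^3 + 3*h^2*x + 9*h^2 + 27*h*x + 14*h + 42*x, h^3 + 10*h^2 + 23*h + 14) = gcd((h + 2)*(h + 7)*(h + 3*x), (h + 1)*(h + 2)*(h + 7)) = h^2 + 9*h + 14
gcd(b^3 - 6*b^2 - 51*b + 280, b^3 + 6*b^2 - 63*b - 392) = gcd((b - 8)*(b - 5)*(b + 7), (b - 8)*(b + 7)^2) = b^2 - b - 56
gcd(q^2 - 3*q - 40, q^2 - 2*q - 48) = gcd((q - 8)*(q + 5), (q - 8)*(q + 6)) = q - 8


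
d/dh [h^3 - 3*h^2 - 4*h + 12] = 3*h^2 - 6*h - 4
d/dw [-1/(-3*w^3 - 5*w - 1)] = (-9*w^2 - 5)/(3*w^3 + 5*w + 1)^2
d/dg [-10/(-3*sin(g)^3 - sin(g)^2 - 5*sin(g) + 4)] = 10*(-2*sin(g) + 9*cos(g)^2 - 14)*cos(g)/(3*sin(g)^3 + sin(g)^2 + 5*sin(g) - 4)^2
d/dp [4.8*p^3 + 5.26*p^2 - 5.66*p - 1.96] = 14.4*p^2 + 10.52*p - 5.66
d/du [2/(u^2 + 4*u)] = 4*(-u - 2)/(u^2*(u + 4)^2)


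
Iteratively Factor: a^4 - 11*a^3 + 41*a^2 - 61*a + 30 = (a - 1)*(a^3 - 10*a^2 + 31*a - 30) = (a - 5)*(a - 1)*(a^2 - 5*a + 6) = (a - 5)*(a - 2)*(a - 1)*(a - 3)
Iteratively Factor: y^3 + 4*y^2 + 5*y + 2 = (y + 1)*(y^2 + 3*y + 2) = (y + 1)*(y + 2)*(y + 1)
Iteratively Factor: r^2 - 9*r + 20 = (r - 4)*(r - 5)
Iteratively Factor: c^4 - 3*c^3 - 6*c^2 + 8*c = (c - 1)*(c^3 - 2*c^2 - 8*c) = (c - 1)*(c + 2)*(c^2 - 4*c) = c*(c - 1)*(c + 2)*(c - 4)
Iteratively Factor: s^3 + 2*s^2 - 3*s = (s + 3)*(s^2 - s) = s*(s + 3)*(s - 1)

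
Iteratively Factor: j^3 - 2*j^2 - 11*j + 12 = (j + 3)*(j^2 - 5*j + 4) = (j - 1)*(j + 3)*(j - 4)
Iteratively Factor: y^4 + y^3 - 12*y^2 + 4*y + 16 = (y - 2)*(y^3 + 3*y^2 - 6*y - 8) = (y - 2)^2*(y^2 + 5*y + 4) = (y - 2)^2*(y + 4)*(y + 1)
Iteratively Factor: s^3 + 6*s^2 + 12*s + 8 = (s + 2)*(s^2 + 4*s + 4) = (s + 2)^2*(s + 2)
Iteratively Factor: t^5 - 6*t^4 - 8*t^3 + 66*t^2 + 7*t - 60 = (t - 4)*(t^4 - 2*t^3 - 16*t^2 + 2*t + 15) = (t - 5)*(t - 4)*(t^3 + 3*t^2 - t - 3) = (t - 5)*(t - 4)*(t + 3)*(t^2 - 1) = (t - 5)*(t - 4)*(t + 1)*(t + 3)*(t - 1)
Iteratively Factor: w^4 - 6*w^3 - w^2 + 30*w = (w + 2)*(w^3 - 8*w^2 + 15*w) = (w - 5)*(w + 2)*(w^2 - 3*w) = w*(w - 5)*(w + 2)*(w - 3)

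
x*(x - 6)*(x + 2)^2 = x^4 - 2*x^3 - 20*x^2 - 24*x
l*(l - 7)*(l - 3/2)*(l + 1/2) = l^4 - 8*l^3 + 25*l^2/4 + 21*l/4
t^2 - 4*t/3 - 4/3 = (t - 2)*(t + 2/3)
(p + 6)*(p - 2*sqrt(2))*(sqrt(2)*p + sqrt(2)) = sqrt(2)*p^3 - 4*p^2 + 7*sqrt(2)*p^2 - 28*p + 6*sqrt(2)*p - 24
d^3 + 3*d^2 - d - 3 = (d - 1)*(d + 1)*(d + 3)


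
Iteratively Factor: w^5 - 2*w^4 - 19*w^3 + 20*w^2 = (w)*(w^4 - 2*w^3 - 19*w^2 + 20*w) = w*(w - 1)*(w^3 - w^2 - 20*w) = w*(w - 5)*(w - 1)*(w^2 + 4*w) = w*(w - 5)*(w - 1)*(w + 4)*(w)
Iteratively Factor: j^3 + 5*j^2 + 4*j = (j + 1)*(j^2 + 4*j) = j*(j + 1)*(j + 4)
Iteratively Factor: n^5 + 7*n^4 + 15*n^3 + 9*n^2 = (n + 1)*(n^4 + 6*n^3 + 9*n^2) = n*(n + 1)*(n^3 + 6*n^2 + 9*n) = n*(n + 1)*(n + 3)*(n^2 + 3*n) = n^2*(n + 1)*(n + 3)*(n + 3)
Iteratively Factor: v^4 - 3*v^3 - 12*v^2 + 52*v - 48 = (v - 3)*(v^3 - 12*v + 16) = (v - 3)*(v + 4)*(v^2 - 4*v + 4) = (v - 3)*(v - 2)*(v + 4)*(v - 2)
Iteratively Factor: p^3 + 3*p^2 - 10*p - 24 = (p + 2)*(p^2 + p - 12) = (p + 2)*(p + 4)*(p - 3)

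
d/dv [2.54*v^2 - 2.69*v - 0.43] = 5.08*v - 2.69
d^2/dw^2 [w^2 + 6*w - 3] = 2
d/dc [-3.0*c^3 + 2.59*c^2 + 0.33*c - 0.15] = -9.0*c^2 + 5.18*c + 0.33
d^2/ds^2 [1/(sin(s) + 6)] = (6*sin(s) + cos(s)^2 + 1)/(sin(s) + 6)^3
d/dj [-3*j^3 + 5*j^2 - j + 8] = -9*j^2 + 10*j - 1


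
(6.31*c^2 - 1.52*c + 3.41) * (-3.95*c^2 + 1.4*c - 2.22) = -24.9245*c^4 + 14.838*c^3 - 29.6057*c^2 + 8.1484*c - 7.5702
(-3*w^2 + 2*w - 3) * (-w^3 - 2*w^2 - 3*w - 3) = 3*w^5 + 4*w^4 + 8*w^3 + 9*w^2 + 3*w + 9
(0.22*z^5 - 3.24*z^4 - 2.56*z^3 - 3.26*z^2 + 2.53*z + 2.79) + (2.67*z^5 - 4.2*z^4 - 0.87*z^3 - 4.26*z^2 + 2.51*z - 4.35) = 2.89*z^5 - 7.44*z^4 - 3.43*z^3 - 7.52*z^2 + 5.04*z - 1.56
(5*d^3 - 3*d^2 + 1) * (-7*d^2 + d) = -35*d^5 + 26*d^4 - 3*d^3 - 7*d^2 + d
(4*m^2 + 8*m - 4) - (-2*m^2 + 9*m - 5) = 6*m^2 - m + 1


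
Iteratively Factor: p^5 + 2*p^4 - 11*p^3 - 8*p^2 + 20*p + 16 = (p - 2)*(p^4 + 4*p^3 - 3*p^2 - 14*p - 8) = (p - 2)*(p + 1)*(p^3 + 3*p^2 - 6*p - 8) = (p - 2)*(p + 1)*(p + 4)*(p^2 - p - 2) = (p - 2)*(p + 1)^2*(p + 4)*(p - 2)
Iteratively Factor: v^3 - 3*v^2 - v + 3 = (v + 1)*(v^2 - 4*v + 3) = (v - 1)*(v + 1)*(v - 3)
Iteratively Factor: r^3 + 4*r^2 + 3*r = (r + 3)*(r^2 + r) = (r + 1)*(r + 3)*(r)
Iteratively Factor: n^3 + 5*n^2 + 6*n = (n)*(n^2 + 5*n + 6) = n*(n + 3)*(n + 2)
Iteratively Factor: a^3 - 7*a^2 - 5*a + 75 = (a - 5)*(a^2 - 2*a - 15) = (a - 5)^2*(a + 3)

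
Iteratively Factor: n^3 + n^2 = (n)*(n^2 + n) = n*(n + 1)*(n)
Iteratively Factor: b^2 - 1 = (b - 1)*(b + 1)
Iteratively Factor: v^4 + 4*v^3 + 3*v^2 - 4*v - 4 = (v + 2)*(v^3 + 2*v^2 - v - 2) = (v + 2)^2*(v^2 - 1) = (v + 1)*(v + 2)^2*(v - 1)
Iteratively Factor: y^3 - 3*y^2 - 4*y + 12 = (y - 3)*(y^2 - 4) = (y - 3)*(y + 2)*(y - 2)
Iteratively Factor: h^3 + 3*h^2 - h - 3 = (h + 3)*(h^2 - 1) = (h + 1)*(h + 3)*(h - 1)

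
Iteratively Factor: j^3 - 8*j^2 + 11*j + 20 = (j - 5)*(j^2 - 3*j - 4) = (j - 5)*(j - 4)*(j + 1)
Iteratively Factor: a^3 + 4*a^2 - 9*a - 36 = (a + 3)*(a^2 + a - 12) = (a - 3)*(a + 3)*(a + 4)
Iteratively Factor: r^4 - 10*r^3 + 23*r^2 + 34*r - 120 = (r - 3)*(r^3 - 7*r^2 + 2*r + 40) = (r - 4)*(r - 3)*(r^2 - 3*r - 10) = (r - 5)*(r - 4)*(r - 3)*(r + 2)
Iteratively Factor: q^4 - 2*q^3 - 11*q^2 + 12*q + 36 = (q - 3)*(q^3 + q^2 - 8*q - 12) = (q - 3)*(q + 2)*(q^2 - q - 6) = (q - 3)^2*(q + 2)*(q + 2)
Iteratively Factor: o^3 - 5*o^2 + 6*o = (o)*(o^2 - 5*o + 6) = o*(o - 3)*(o - 2)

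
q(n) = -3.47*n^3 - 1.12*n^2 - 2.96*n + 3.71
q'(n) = -10.41*n^2 - 2.24*n - 2.96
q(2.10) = -39.58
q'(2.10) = -53.57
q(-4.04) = 226.20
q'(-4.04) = -163.82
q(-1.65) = 21.13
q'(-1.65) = -27.61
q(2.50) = -64.91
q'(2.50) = -73.62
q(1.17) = -6.84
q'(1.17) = -19.83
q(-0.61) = 5.89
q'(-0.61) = -5.47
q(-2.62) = 66.18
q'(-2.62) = -68.55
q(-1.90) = 29.09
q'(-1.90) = -36.28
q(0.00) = 3.71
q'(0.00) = -2.96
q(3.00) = -108.94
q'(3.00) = -103.37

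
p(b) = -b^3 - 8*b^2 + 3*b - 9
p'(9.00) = -384.00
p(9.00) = -1359.00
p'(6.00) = -201.00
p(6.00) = -495.00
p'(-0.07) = 4.11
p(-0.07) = -9.25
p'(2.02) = -41.56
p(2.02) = -43.83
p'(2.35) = -51.17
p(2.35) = -59.11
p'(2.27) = -48.78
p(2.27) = -55.11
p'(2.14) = -44.98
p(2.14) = -49.02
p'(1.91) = -38.50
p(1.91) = -39.42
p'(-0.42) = 9.19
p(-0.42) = -11.60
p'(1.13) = -18.91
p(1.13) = -17.27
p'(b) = -3*b^2 - 16*b + 3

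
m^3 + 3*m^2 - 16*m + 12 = (m - 2)*(m - 1)*(m + 6)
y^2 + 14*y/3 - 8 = (y - 4/3)*(y + 6)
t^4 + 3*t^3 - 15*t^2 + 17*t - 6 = (t - 1)^3*(t + 6)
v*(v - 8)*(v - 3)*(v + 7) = v^4 - 4*v^3 - 53*v^2 + 168*v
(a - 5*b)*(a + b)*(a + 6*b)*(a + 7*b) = a^4 + 9*a^3*b - 15*a^2*b^2 - 233*a*b^3 - 210*b^4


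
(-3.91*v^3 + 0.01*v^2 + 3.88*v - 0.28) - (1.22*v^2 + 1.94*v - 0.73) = -3.91*v^3 - 1.21*v^2 + 1.94*v + 0.45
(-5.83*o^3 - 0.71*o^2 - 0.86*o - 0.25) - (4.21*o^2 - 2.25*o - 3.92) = -5.83*o^3 - 4.92*o^2 + 1.39*o + 3.67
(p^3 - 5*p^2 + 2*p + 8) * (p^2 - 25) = p^5 - 5*p^4 - 23*p^3 + 133*p^2 - 50*p - 200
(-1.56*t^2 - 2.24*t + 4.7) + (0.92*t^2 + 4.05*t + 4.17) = -0.64*t^2 + 1.81*t + 8.87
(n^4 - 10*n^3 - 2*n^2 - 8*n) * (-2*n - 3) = -2*n^5 + 17*n^4 + 34*n^3 + 22*n^2 + 24*n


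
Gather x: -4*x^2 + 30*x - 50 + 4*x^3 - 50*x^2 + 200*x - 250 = 4*x^3 - 54*x^2 + 230*x - 300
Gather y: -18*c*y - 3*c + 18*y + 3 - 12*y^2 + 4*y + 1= -3*c - 12*y^2 + y*(22 - 18*c) + 4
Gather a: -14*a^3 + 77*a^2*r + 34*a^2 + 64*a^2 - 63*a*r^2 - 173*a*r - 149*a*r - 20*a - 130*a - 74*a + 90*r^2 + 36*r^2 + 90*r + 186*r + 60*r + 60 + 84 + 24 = -14*a^3 + a^2*(77*r + 98) + a*(-63*r^2 - 322*r - 224) + 126*r^2 + 336*r + 168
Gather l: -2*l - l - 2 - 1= -3*l - 3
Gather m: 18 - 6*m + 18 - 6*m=36 - 12*m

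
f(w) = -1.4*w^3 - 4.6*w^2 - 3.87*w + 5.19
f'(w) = -4.2*w^2 - 9.2*w - 3.87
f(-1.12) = 5.72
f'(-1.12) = 1.17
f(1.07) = -5.93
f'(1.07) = -18.52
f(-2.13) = 6.09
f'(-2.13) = -3.33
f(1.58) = -17.93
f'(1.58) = -28.89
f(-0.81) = 6.05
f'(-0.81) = 0.83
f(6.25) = -540.48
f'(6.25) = -225.43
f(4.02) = -175.66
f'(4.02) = -108.73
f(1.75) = -23.17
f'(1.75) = -32.83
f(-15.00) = 3753.24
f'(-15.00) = -810.87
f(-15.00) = 3753.24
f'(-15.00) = -810.87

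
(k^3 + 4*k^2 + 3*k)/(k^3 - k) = (k + 3)/(k - 1)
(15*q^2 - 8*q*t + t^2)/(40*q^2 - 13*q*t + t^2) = (3*q - t)/(8*q - t)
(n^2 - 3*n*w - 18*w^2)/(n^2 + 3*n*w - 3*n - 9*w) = (n - 6*w)/(n - 3)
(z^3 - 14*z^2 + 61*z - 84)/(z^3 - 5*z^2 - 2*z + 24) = (z - 7)/(z + 2)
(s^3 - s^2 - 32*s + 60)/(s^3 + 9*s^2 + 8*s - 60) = (s - 5)/(s + 5)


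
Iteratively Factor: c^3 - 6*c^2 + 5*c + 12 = (c + 1)*(c^2 - 7*c + 12) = (c - 4)*(c + 1)*(c - 3)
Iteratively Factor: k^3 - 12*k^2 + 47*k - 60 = (k - 4)*(k^2 - 8*k + 15) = (k - 5)*(k - 4)*(k - 3)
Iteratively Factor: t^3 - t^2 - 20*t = (t - 5)*(t^2 + 4*t) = t*(t - 5)*(t + 4)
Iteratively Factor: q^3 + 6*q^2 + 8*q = (q + 4)*(q^2 + 2*q) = q*(q + 4)*(q + 2)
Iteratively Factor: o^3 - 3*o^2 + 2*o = (o - 2)*(o^2 - o) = o*(o - 2)*(o - 1)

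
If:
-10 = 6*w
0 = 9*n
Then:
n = 0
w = -5/3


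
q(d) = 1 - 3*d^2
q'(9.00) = -54.00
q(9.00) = -242.00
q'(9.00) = -54.00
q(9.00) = -242.00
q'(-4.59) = 27.54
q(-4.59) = -62.20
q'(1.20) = -7.20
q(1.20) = -3.32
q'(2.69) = -16.14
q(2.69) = -20.71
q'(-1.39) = 8.34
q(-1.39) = -4.80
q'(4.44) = -26.64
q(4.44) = -58.14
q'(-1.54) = 9.24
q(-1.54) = -6.11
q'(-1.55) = 9.30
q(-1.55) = -6.21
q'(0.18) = -1.08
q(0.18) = 0.90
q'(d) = -6*d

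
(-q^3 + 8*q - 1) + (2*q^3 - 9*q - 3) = q^3 - q - 4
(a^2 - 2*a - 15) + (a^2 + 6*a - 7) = 2*a^2 + 4*a - 22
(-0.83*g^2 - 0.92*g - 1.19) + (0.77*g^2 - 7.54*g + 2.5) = -0.0599999999999999*g^2 - 8.46*g + 1.31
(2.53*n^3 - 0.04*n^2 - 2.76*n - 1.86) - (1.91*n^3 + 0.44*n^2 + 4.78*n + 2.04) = 0.62*n^3 - 0.48*n^2 - 7.54*n - 3.9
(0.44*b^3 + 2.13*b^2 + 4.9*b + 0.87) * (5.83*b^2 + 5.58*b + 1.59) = 2.5652*b^5 + 14.8731*b^4 + 41.152*b^3 + 35.8008*b^2 + 12.6456*b + 1.3833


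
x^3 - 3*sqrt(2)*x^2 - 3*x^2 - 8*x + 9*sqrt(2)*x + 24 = (x - 3)*(x - 4*sqrt(2))*(x + sqrt(2))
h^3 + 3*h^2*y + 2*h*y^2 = h*(h + y)*(h + 2*y)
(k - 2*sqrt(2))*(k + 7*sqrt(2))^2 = k^3 + 12*sqrt(2)*k^2 + 42*k - 196*sqrt(2)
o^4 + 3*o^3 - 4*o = o*(o - 1)*(o + 2)^2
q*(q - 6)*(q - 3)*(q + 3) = q^4 - 6*q^3 - 9*q^2 + 54*q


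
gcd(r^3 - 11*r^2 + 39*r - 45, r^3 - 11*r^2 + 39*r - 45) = r^3 - 11*r^2 + 39*r - 45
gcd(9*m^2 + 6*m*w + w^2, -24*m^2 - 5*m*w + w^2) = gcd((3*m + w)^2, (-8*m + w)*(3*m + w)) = 3*m + w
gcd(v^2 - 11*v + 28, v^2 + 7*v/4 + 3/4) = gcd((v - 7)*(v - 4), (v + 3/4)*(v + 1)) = 1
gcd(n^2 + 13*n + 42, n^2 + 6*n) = n + 6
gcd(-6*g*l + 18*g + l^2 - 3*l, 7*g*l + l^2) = 1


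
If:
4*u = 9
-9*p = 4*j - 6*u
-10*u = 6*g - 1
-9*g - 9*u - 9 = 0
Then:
No Solution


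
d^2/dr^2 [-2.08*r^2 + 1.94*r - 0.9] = -4.16000000000000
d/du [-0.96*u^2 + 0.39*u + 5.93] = 0.39 - 1.92*u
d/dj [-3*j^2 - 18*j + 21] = -6*j - 18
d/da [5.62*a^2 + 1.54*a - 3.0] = 11.24*a + 1.54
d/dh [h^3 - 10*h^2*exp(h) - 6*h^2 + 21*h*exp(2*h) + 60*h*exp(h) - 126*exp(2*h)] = -10*h^2*exp(h) + 3*h^2 + 42*h*exp(2*h) + 40*h*exp(h) - 12*h - 231*exp(2*h) + 60*exp(h)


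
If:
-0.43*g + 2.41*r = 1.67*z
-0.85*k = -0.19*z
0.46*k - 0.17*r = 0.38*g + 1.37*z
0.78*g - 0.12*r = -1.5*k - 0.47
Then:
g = -0.69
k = 0.05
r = 0.02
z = 0.20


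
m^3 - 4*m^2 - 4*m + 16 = (m - 4)*(m - 2)*(m + 2)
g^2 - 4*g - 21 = (g - 7)*(g + 3)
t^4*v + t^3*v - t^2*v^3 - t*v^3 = t*(t - v)*(t + v)*(t*v + v)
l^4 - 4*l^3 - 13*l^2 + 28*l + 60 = (l - 5)*(l - 3)*(l + 2)^2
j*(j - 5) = j^2 - 5*j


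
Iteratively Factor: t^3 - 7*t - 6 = (t + 2)*(t^2 - 2*t - 3) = (t - 3)*(t + 2)*(t + 1)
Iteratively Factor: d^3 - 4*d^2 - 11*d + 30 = (d + 3)*(d^2 - 7*d + 10) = (d - 5)*(d + 3)*(d - 2)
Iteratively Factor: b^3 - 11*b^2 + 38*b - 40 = (b - 4)*(b^2 - 7*b + 10) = (b - 5)*(b - 4)*(b - 2)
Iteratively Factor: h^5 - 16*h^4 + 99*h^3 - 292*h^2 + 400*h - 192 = (h - 4)*(h^4 - 12*h^3 + 51*h^2 - 88*h + 48) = (h - 4)*(h - 1)*(h^3 - 11*h^2 + 40*h - 48) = (h - 4)^2*(h - 1)*(h^2 - 7*h + 12) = (h - 4)^3*(h - 1)*(h - 3)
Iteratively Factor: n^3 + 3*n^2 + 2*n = (n + 2)*(n^2 + n) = n*(n + 2)*(n + 1)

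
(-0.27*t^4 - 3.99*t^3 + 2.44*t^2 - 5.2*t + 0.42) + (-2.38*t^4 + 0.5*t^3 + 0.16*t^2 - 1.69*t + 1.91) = -2.65*t^4 - 3.49*t^3 + 2.6*t^2 - 6.89*t + 2.33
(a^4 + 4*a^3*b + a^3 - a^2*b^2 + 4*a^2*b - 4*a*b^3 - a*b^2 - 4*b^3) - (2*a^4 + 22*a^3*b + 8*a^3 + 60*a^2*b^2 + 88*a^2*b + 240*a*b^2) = -a^4 - 18*a^3*b - 7*a^3 - 61*a^2*b^2 - 84*a^2*b - 4*a*b^3 - 241*a*b^2 - 4*b^3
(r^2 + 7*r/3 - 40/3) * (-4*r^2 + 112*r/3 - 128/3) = -4*r^4 + 28*r^3 + 880*r^2/9 - 1792*r/3 + 5120/9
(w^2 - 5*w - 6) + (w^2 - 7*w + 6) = 2*w^2 - 12*w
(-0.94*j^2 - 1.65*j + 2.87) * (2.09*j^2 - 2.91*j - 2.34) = -1.9646*j^4 - 0.7131*j^3 + 12.9994*j^2 - 4.4907*j - 6.7158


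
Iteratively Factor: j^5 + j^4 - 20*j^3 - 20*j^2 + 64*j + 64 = (j - 4)*(j^4 + 5*j^3 - 20*j - 16) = (j - 4)*(j - 2)*(j^3 + 7*j^2 + 14*j + 8) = (j - 4)*(j - 2)*(j + 2)*(j^2 + 5*j + 4) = (j - 4)*(j - 2)*(j + 1)*(j + 2)*(j + 4)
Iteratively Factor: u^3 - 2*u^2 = (u)*(u^2 - 2*u) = u*(u - 2)*(u)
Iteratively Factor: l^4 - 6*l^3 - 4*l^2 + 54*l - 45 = (l - 1)*(l^3 - 5*l^2 - 9*l + 45) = (l - 3)*(l - 1)*(l^2 - 2*l - 15) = (l - 5)*(l - 3)*(l - 1)*(l + 3)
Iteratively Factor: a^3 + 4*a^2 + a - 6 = (a - 1)*(a^2 + 5*a + 6) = (a - 1)*(a + 3)*(a + 2)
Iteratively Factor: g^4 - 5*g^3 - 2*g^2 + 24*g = (g + 2)*(g^3 - 7*g^2 + 12*g) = (g - 4)*(g + 2)*(g^2 - 3*g) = g*(g - 4)*(g + 2)*(g - 3)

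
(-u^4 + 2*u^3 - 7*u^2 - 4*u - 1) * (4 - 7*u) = 7*u^5 - 18*u^4 + 57*u^3 - 9*u - 4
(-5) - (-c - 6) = c + 1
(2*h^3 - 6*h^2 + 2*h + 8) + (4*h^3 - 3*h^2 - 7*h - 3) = 6*h^3 - 9*h^2 - 5*h + 5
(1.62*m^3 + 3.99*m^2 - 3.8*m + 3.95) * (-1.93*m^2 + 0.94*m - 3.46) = -3.1266*m^5 - 6.1779*m^4 + 5.4794*m^3 - 25.0009*m^2 + 16.861*m - 13.667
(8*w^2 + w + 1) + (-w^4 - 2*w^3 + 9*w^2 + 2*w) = -w^4 - 2*w^3 + 17*w^2 + 3*w + 1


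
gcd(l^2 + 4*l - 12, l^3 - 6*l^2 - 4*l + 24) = l - 2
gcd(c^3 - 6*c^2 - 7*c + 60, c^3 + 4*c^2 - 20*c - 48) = c - 4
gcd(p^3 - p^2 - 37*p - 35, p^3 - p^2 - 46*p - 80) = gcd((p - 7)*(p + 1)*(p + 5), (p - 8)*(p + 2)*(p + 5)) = p + 5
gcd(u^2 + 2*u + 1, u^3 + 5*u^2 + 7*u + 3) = u^2 + 2*u + 1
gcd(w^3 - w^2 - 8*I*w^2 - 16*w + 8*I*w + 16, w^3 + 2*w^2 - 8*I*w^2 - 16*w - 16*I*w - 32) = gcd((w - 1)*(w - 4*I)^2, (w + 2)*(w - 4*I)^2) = w^2 - 8*I*w - 16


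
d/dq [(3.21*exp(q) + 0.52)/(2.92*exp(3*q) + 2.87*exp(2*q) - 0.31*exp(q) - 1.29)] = (-(3.21*exp(q) + 0.52)*(8.76*exp(2*q) + 5.74*exp(q) - 0.31) + 9.3732*exp(3*q) + 9.2127*exp(2*q) - 0.9951*exp(q) - 4.1409)*exp(q)/(2.92*exp(3*q) + 2.87*exp(2*q) - 0.31*exp(q) - 1.29)^2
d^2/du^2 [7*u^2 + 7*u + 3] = 14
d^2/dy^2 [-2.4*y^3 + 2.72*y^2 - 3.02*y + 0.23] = 5.44 - 14.4*y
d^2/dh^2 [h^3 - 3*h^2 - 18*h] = 6*h - 6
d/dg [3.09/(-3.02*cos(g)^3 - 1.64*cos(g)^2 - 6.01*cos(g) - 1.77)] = (27.9954*sin(g)^2 - 10.1352*cos(g) - 46.5663)*sin(g)/(3.02*cos(g)^3 + 1.64*cos(g)^2 + 6.01*cos(g) + 1.77)^2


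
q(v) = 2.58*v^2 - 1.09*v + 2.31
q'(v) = 5.16*v - 1.09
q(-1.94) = 14.13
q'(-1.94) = -11.10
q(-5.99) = 101.41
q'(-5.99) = -32.00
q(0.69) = 2.79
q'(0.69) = 2.47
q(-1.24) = 7.63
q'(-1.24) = -7.49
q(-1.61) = 10.75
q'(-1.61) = -9.40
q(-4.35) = 55.87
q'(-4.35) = -23.54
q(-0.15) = 2.53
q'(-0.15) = -1.86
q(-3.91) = 46.02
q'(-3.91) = -21.27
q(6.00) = 88.65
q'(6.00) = 29.87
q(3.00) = 22.26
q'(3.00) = 14.39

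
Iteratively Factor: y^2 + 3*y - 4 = (y - 1)*(y + 4)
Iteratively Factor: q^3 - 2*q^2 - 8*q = (q + 2)*(q^2 - 4*q) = q*(q + 2)*(q - 4)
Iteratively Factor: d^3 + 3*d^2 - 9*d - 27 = (d + 3)*(d^2 - 9) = (d - 3)*(d + 3)*(d + 3)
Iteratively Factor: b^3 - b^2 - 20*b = (b)*(b^2 - b - 20) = b*(b + 4)*(b - 5)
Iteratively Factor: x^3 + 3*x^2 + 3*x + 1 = (x + 1)*(x^2 + 2*x + 1) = (x + 1)^2*(x + 1)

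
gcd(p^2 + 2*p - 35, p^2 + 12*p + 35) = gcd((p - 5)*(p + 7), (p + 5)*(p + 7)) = p + 7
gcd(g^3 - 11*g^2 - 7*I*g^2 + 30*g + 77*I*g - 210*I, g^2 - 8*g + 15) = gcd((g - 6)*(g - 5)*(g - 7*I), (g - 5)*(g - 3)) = g - 5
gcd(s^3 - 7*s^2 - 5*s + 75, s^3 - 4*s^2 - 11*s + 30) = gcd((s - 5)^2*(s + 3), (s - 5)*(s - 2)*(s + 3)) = s^2 - 2*s - 15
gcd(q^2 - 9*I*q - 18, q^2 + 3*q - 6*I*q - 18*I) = q - 6*I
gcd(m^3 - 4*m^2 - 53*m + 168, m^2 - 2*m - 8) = 1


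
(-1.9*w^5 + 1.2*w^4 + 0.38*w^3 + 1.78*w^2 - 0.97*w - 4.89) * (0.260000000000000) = -0.494*w^5 + 0.312*w^4 + 0.0988*w^3 + 0.4628*w^2 - 0.2522*w - 1.2714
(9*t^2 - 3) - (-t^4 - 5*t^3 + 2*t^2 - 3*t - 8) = t^4 + 5*t^3 + 7*t^2 + 3*t + 5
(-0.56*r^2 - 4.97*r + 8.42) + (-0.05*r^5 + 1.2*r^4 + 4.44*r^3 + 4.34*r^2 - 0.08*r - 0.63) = -0.05*r^5 + 1.2*r^4 + 4.44*r^3 + 3.78*r^2 - 5.05*r + 7.79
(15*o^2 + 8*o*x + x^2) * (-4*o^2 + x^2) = -60*o^4 - 32*o^3*x + 11*o^2*x^2 + 8*o*x^3 + x^4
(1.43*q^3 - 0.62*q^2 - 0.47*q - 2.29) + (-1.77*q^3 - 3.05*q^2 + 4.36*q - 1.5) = -0.34*q^3 - 3.67*q^2 + 3.89*q - 3.79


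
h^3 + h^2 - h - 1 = (h - 1)*(h + 1)^2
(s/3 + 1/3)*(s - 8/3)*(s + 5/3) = s^3/3 - 49*s/27 - 40/27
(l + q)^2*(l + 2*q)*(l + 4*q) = l^4 + 8*l^3*q + 21*l^2*q^2 + 22*l*q^3 + 8*q^4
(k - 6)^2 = k^2 - 12*k + 36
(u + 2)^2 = u^2 + 4*u + 4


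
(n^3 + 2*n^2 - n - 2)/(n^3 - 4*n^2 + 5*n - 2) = (n^2 + 3*n + 2)/(n^2 - 3*n + 2)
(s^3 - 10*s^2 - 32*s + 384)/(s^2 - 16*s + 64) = s + 6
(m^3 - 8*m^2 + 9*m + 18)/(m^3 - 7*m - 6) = (m - 6)/(m + 2)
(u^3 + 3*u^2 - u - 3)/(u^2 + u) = u + 2 - 3/u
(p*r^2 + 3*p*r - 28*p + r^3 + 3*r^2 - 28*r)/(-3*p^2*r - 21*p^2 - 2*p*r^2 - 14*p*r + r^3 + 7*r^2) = (4 - r)/(3*p - r)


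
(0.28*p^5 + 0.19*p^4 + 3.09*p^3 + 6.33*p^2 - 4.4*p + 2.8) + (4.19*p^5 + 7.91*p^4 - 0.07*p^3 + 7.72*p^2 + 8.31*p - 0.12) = 4.47*p^5 + 8.1*p^4 + 3.02*p^3 + 14.05*p^2 + 3.91*p + 2.68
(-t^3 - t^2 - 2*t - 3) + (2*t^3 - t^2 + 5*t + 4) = t^3 - 2*t^2 + 3*t + 1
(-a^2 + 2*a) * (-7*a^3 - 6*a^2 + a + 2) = 7*a^5 - 8*a^4 - 13*a^3 + 4*a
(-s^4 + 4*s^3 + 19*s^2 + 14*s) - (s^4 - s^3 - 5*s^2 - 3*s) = -2*s^4 + 5*s^3 + 24*s^2 + 17*s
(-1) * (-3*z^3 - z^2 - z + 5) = 3*z^3 + z^2 + z - 5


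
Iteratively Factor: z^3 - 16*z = (z - 4)*(z^2 + 4*z) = (z - 4)*(z + 4)*(z)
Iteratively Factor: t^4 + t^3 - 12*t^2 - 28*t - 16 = (t - 4)*(t^3 + 5*t^2 + 8*t + 4) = (t - 4)*(t + 1)*(t^2 + 4*t + 4) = (t - 4)*(t + 1)*(t + 2)*(t + 2)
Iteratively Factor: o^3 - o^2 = (o - 1)*(o^2) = o*(o - 1)*(o)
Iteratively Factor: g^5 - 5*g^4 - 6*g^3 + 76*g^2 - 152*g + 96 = (g - 3)*(g^4 - 2*g^3 - 12*g^2 + 40*g - 32) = (g - 3)*(g - 2)*(g^3 - 12*g + 16) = (g - 3)*(g - 2)^2*(g^2 + 2*g - 8) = (g - 3)*(g - 2)^3*(g + 4)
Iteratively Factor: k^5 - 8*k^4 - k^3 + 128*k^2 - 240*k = (k)*(k^4 - 8*k^3 - k^2 + 128*k - 240) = k*(k - 4)*(k^3 - 4*k^2 - 17*k + 60) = k*(k - 5)*(k - 4)*(k^2 + k - 12) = k*(k - 5)*(k - 4)*(k + 4)*(k - 3)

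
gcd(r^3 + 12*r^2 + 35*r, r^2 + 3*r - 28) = r + 7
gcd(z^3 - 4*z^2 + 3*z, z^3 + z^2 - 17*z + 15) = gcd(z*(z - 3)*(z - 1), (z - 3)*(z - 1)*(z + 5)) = z^2 - 4*z + 3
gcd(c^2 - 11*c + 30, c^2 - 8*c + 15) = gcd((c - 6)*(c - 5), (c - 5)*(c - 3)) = c - 5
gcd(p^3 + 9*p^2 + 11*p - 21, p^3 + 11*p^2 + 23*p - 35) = p^2 + 6*p - 7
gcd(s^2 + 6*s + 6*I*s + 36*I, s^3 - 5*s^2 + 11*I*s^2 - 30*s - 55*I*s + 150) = s + 6*I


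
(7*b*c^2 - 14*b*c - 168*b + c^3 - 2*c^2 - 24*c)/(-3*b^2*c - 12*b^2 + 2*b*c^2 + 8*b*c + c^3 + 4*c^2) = (-7*b*c + 42*b - c^2 + 6*c)/(3*b^2 - 2*b*c - c^2)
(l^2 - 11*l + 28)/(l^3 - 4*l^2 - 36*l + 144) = (l - 7)/(l^2 - 36)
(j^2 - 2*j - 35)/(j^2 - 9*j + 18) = (j^2 - 2*j - 35)/(j^2 - 9*j + 18)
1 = 1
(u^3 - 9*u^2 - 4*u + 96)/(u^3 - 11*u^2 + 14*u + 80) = (u^2 - u - 12)/(u^2 - 3*u - 10)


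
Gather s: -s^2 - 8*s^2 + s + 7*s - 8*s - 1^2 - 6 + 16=9 - 9*s^2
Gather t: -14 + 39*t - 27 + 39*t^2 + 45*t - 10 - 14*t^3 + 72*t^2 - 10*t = -14*t^3 + 111*t^2 + 74*t - 51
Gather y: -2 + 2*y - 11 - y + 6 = y - 7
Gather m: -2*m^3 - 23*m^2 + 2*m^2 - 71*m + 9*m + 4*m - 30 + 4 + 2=-2*m^3 - 21*m^2 - 58*m - 24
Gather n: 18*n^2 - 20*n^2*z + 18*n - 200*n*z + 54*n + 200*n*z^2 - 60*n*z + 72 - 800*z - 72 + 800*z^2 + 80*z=n^2*(18 - 20*z) + n*(200*z^2 - 260*z + 72) + 800*z^2 - 720*z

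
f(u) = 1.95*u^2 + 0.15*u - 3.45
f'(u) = 3.9*u + 0.15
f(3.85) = 26.03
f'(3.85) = 15.16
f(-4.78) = 40.39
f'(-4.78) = -18.49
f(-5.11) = 46.70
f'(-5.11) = -19.78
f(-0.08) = -3.45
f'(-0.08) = -0.16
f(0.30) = -3.23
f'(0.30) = 1.32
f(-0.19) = -3.41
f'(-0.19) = -0.59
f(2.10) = 5.46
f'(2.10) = 8.34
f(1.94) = 4.18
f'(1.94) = 7.72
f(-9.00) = 153.15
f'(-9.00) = -34.95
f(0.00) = -3.45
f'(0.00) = 0.15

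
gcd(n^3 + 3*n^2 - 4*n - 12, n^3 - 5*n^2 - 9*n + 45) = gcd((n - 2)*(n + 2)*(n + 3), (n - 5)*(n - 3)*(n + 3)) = n + 3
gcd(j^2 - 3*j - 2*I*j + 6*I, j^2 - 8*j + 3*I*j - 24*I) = 1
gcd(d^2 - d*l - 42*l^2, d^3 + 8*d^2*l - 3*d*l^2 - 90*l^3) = d + 6*l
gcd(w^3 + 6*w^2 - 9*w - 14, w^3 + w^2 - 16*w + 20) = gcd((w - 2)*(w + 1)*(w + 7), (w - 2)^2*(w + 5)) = w - 2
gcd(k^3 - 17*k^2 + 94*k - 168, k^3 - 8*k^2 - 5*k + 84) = k^2 - 11*k + 28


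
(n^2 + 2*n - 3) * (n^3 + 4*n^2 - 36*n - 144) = n^5 + 6*n^4 - 31*n^3 - 228*n^2 - 180*n + 432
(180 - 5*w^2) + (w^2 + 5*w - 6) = -4*w^2 + 5*w + 174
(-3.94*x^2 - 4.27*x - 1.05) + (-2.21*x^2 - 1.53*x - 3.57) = -6.15*x^2 - 5.8*x - 4.62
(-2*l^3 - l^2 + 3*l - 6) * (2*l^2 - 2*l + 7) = -4*l^5 + 2*l^4 - 6*l^3 - 25*l^2 + 33*l - 42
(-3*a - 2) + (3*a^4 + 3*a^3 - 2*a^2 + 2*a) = 3*a^4 + 3*a^3 - 2*a^2 - a - 2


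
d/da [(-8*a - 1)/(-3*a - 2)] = 13/(3*a + 2)^2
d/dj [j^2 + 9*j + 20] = 2*j + 9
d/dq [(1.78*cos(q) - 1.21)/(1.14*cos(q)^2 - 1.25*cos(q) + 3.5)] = (2.0292*cos(q)^2 - 2.7588*cos(q) - 4.7175)*sin(q)/(1.2996*cos(q)^4 - 2.85*cos(q)^3 + 9.5425*cos(q)^2 - 8.75*cos(q) + 12.25)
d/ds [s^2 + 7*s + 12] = 2*s + 7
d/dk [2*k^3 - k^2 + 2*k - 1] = 6*k^2 - 2*k + 2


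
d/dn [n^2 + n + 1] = 2*n + 1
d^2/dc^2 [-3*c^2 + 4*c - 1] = -6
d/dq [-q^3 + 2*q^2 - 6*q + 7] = -3*q^2 + 4*q - 6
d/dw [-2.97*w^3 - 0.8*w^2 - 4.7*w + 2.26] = -8.91*w^2 - 1.6*w - 4.7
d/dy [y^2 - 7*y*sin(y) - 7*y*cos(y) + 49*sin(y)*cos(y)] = -7*sqrt(2)*y*cos(y + pi/4) + 2*y - 7*sqrt(2)*sin(y + pi/4) + 49*cos(2*y)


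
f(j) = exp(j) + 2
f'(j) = exp(j)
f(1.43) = 6.18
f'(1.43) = 4.18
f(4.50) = 92.02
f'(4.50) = 90.02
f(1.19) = 5.29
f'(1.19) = 3.29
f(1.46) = 6.31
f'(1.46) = 4.31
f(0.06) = 3.06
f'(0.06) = 1.06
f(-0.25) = 2.78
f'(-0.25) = 0.78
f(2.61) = 15.60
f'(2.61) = 13.60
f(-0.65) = 2.52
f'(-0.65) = 0.52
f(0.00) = 3.00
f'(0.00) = 1.00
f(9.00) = 8105.08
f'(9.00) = 8103.08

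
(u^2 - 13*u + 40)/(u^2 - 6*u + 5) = (u - 8)/(u - 1)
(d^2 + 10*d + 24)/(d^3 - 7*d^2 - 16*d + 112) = (d + 6)/(d^2 - 11*d + 28)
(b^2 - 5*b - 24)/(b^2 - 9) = (b - 8)/(b - 3)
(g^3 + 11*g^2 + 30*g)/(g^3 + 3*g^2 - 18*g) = (g + 5)/(g - 3)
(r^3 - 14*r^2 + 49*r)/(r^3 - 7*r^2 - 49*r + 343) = r/(r + 7)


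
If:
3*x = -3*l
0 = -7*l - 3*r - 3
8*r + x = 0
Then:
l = -24/59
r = -3/59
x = 24/59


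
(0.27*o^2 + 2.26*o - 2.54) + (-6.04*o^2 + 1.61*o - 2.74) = -5.77*o^2 + 3.87*o - 5.28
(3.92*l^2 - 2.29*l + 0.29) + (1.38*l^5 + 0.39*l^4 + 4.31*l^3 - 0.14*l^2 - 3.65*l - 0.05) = 1.38*l^5 + 0.39*l^4 + 4.31*l^3 + 3.78*l^2 - 5.94*l + 0.24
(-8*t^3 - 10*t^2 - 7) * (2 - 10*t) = 80*t^4 + 84*t^3 - 20*t^2 + 70*t - 14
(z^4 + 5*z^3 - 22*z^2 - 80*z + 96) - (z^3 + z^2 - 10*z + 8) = z^4 + 4*z^3 - 23*z^2 - 70*z + 88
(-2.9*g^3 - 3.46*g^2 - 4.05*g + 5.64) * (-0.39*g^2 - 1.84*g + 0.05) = 1.131*g^5 + 6.6854*g^4 + 7.8009*g^3 + 5.0794*g^2 - 10.5801*g + 0.282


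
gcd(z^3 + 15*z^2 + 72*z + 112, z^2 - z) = 1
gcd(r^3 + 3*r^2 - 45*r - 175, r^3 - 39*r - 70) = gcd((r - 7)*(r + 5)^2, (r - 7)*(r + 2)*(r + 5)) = r^2 - 2*r - 35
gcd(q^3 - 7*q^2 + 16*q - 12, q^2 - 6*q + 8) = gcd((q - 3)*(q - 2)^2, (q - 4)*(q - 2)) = q - 2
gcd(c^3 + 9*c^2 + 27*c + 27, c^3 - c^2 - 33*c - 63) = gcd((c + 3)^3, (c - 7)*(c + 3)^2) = c^2 + 6*c + 9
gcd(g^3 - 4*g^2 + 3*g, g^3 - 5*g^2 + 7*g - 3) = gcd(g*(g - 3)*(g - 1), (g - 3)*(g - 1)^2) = g^2 - 4*g + 3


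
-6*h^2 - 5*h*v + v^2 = (-6*h + v)*(h + v)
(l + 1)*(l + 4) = l^2 + 5*l + 4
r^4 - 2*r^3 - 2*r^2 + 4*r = r*(r - 2)*(r - sqrt(2))*(r + sqrt(2))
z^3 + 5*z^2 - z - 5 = (z - 1)*(z + 1)*(z + 5)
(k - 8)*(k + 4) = k^2 - 4*k - 32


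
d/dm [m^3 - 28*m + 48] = 3*m^2 - 28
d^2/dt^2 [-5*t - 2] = 0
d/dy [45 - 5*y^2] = -10*y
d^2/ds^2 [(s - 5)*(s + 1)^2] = 6*s - 6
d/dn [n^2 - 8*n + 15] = 2*n - 8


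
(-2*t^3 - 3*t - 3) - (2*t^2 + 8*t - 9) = -2*t^3 - 2*t^2 - 11*t + 6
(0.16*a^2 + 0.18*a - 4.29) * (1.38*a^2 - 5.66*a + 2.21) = 0.2208*a^4 - 0.6572*a^3 - 6.5854*a^2 + 24.6792*a - 9.4809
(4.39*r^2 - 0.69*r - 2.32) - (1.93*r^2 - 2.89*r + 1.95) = 2.46*r^2 + 2.2*r - 4.27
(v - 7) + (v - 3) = 2*v - 10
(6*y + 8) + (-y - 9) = 5*y - 1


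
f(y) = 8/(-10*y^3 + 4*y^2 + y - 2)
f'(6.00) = 0.00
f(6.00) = 0.00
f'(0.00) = -2.00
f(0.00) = -4.00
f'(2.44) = 0.09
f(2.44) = -0.07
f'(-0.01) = -1.82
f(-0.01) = -3.98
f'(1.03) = 3.08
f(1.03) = -1.05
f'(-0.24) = 6.05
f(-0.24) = -4.27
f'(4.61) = 0.01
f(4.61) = -0.01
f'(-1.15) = 1.27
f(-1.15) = 0.46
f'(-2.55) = 0.05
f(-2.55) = 0.04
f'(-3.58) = 0.01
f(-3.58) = 0.02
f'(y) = 8*(30*y^2 - 8*y - 1)/(-10*y^3 + 4*y^2 + y - 2)^2 = 8*(30*y^2 - 8*y - 1)/(10*y^3 - 4*y^2 - y + 2)^2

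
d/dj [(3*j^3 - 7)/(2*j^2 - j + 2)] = (9*j^2*(2*j^2 - j + 2) - (4*j - 1)*(3*j^3 - 7))/(2*j^2 - j + 2)^2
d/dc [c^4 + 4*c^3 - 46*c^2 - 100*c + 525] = 4*c^3 + 12*c^2 - 92*c - 100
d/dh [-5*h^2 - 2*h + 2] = -10*h - 2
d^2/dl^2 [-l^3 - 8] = -6*l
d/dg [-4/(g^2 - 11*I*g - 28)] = 4*(2*g - 11*I)/(-g^2 + 11*I*g + 28)^2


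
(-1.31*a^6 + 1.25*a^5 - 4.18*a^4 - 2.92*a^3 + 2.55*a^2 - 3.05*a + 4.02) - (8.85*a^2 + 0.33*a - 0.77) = -1.31*a^6 + 1.25*a^5 - 4.18*a^4 - 2.92*a^3 - 6.3*a^2 - 3.38*a + 4.79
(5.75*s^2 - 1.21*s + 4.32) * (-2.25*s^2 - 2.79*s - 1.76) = -12.9375*s^4 - 13.32*s^3 - 16.4641*s^2 - 9.9232*s - 7.6032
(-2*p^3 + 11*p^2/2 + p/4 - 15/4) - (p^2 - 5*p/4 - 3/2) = -2*p^3 + 9*p^2/2 + 3*p/2 - 9/4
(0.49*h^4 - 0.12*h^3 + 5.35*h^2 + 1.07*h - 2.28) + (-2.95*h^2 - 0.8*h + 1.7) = 0.49*h^4 - 0.12*h^3 + 2.4*h^2 + 0.27*h - 0.58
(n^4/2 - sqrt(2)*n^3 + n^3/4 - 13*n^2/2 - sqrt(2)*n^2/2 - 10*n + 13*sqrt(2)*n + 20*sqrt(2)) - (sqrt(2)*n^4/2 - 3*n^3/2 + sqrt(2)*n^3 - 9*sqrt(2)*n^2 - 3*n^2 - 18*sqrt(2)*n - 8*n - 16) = -sqrt(2)*n^4/2 + n^4/2 - 2*sqrt(2)*n^3 + 7*n^3/4 - 7*n^2/2 + 17*sqrt(2)*n^2/2 - 2*n + 31*sqrt(2)*n + 16 + 20*sqrt(2)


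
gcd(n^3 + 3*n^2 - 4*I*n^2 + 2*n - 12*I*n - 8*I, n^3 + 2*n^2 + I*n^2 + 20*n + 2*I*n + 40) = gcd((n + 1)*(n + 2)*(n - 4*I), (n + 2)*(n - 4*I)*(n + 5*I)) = n^2 + n*(2 - 4*I) - 8*I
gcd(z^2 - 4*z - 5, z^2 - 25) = z - 5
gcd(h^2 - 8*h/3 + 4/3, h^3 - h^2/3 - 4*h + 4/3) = h - 2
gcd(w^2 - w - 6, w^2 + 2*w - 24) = 1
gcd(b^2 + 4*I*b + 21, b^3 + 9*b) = b - 3*I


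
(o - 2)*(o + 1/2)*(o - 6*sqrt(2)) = o^3 - 6*sqrt(2)*o^2 - 3*o^2/2 - o + 9*sqrt(2)*o + 6*sqrt(2)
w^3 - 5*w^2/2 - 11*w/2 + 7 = (w - 7/2)*(w - 1)*(w + 2)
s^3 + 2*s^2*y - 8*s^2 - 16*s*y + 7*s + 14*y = (s - 7)*(s - 1)*(s + 2*y)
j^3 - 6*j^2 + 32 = (j - 4)^2*(j + 2)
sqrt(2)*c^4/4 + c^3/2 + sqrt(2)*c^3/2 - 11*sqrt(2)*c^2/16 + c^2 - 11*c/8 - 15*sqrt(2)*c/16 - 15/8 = (c/2 + sqrt(2)/2)*(c - 3/2)*(c + 5/2)*(sqrt(2)*c/2 + sqrt(2)/2)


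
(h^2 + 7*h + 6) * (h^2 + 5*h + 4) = h^4 + 12*h^3 + 45*h^2 + 58*h + 24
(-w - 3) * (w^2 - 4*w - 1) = -w^3 + w^2 + 13*w + 3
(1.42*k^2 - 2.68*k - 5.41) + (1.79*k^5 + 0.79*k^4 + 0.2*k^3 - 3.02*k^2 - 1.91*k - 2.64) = 1.79*k^5 + 0.79*k^4 + 0.2*k^3 - 1.6*k^2 - 4.59*k - 8.05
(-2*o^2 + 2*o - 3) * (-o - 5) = 2*o^3 + 8*o^2 - 7*o + 15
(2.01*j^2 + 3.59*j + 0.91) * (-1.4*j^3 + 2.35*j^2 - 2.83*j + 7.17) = -2.814*j^5 - 0.3025*j^4 + 1.4742*j^3 + 6.3905*j^2 + 23.165*j + 6.5247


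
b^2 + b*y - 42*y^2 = (b - 6*y)*(b + 7*y)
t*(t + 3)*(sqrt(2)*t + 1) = sqrt(2)*t^3 + t^2 + 3*sqrt(2)*t^2 + 3*t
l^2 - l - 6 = (l - 3)*(l + 2)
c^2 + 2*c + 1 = (c + 1)^2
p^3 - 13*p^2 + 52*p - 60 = (p - 6)*(p - 5)*(p - 2)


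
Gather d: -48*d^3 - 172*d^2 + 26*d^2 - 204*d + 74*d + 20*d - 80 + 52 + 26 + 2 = -48*d^3 - 146*d^2 - 110*d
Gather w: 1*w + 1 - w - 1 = 0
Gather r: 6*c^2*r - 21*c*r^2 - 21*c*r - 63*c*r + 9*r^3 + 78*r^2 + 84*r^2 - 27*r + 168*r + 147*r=9*r^3 + r^2*(162 - 21*c) + r*(6*c^2 - 84*c + 288)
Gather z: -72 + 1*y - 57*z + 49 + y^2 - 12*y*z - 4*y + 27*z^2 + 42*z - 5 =y^2 - 3*y + 27*z^2 + z*(-12*y - 15) - 28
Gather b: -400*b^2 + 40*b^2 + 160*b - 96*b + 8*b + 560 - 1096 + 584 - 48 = -360*b^2 + 72*b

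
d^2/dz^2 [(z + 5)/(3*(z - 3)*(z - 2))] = 2*(z^3 + 15*z^2 - 93*z + 125)/(3*(z^6 - 15*z^5 + 93*z^4 - 305*z^3 + 558*z^2 - 540*z + 216))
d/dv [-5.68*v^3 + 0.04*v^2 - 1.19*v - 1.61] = -17.04*v^2 + 0.08*v - 1.19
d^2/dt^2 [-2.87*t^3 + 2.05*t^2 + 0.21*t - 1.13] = 4.1 - 17.22*t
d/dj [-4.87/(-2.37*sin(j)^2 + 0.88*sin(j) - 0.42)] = (4.2856 - 23.0838*sin(j))*cos(j)/(2.37*sin(j)^2 - 0.88*sin(j) + 0.42)^2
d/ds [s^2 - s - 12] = 2*s - 1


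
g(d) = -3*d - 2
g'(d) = -3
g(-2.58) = 5.74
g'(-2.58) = -3.00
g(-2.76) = 6.28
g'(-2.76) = -3.00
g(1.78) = -7.34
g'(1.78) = -3.00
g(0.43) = -3.29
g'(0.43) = -3.00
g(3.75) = -13.25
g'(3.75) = -3.00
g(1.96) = -7.88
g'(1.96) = -3.00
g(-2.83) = 6.49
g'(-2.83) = -3.00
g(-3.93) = 9.79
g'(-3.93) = -3.00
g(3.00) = -11.00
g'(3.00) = -3.00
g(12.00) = -38.00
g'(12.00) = -3.00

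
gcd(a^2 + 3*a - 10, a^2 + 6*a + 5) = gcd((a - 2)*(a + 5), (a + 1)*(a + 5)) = a + 5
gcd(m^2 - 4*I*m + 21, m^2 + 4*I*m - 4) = 1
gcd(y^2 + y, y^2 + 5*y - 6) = 1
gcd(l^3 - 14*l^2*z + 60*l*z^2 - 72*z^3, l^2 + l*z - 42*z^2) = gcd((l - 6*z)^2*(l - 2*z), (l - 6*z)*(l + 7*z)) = -l + 6*z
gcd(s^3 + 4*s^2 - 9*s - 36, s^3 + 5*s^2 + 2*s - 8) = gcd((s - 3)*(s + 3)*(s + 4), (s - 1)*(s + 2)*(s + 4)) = s + 4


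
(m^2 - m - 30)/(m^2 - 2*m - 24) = (m + 5)/(m + 4)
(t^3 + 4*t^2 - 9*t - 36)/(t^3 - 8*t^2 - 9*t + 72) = (t + 4)/(t - 8)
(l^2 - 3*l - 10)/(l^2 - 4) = (l - 5)/(l - 2)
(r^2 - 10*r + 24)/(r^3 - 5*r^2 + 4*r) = (r - 6)/(r*(r - 1))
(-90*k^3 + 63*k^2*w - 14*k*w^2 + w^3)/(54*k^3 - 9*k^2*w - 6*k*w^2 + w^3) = (-5*k + w)/(3*k + w)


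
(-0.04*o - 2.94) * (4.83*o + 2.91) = -0.1932*o^2 - 14.3166*o - 8.5554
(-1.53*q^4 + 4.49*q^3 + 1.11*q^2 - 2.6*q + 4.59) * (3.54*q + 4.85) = -5.4162*q^5 + 8.4741*q^4 + 25.7059*q^3 - 3.8205*q^2 + 3.6386*q + 22.2615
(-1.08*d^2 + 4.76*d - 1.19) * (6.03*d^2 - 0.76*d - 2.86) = -6.5124*d^4 + 29.5236*d^3 - 7.7045*d^2 - 12.7092*d + 3.4034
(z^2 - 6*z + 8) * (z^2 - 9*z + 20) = z^4 - 15*z^3 + 82*z^2 - 192*z + 160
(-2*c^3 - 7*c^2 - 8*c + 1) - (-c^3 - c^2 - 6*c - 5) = -c^3 - 6*c^2 - 2*c + 6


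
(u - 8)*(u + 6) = u^2 - 2*u - 48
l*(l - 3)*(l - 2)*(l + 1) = l^4 - 4*l^3 + l^2 + 6*l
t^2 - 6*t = t*(t - 6)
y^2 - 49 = (y - 7)*(y + 7)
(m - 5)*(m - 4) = m^2 - 9*m + 20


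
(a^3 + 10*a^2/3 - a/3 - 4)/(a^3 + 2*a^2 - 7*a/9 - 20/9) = 3*(a + 3)/(3*a + 5)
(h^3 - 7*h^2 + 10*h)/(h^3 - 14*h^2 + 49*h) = (h^2 - 7*h + 10)/(h^2 - 14*h + 49)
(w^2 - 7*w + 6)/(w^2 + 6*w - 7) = (w - 6)/(w + 7)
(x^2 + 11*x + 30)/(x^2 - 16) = (x^2 + 11*x + 30)/(x^2 - 16)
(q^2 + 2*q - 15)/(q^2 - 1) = (q^2 + 2*q - 15)/(q^2 - 1)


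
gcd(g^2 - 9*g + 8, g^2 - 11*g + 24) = g - 8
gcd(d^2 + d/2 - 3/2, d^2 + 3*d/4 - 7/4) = d - 1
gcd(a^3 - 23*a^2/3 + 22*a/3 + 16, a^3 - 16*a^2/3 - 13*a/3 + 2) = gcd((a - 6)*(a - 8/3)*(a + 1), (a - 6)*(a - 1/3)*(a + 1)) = a^2 - 5*a - 6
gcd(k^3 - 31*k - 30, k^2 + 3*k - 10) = k + 5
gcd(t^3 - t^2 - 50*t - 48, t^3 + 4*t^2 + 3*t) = t + 1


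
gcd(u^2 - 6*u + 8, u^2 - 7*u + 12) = u - 4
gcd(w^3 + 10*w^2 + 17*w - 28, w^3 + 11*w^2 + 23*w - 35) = w^2 + 6*w - 7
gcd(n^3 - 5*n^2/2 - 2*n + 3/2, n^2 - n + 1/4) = n - 1/2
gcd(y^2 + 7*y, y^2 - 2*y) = y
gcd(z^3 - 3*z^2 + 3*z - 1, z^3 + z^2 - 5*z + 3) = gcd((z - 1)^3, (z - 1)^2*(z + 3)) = z^2 - 2*z + 1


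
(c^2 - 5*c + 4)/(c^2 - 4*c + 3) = (c - 4)/(c - 3)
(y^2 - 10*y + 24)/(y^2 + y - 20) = (y - 6)/(y + 5)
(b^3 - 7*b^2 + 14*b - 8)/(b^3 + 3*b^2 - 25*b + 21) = (b^2 - 6*b + 8)/(b^2 + 4*b - 21)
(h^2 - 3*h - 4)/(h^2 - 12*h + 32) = (h + 1)/(h - 8)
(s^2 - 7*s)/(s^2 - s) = (s - 7)/(s - 1)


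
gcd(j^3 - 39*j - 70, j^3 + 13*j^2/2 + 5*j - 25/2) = j + 5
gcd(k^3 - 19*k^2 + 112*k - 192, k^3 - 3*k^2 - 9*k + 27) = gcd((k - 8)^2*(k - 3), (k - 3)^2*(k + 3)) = k - 3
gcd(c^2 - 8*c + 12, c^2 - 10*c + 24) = c - 6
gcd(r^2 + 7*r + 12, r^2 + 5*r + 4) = r + 4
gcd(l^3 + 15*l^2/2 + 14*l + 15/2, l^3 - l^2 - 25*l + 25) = l + 5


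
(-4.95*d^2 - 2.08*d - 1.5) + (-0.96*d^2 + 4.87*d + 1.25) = -5.91*d^2 + 2.79*d - 0.25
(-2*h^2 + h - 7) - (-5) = -2*h^2 + h - 2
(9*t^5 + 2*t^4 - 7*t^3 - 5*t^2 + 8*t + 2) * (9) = 81*t^5 + 18*t^4 - 63*t^3 - 45*t^2 + 72*t + 18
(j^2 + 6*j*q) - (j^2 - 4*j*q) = 10*j*q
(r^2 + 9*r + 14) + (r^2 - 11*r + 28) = 2*r^2 - 2*r + 42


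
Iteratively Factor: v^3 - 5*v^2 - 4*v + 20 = (v - 2)*(v^2 - 3*v - 10) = (v - 2)*(v + 2)*(v - 5)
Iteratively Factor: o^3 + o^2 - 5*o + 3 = (o + 3)*(o^2 - 2*o + 1) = (o - 1)*(o + 3)*(o - 1)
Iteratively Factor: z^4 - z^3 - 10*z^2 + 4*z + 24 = (z + 2)*(z^3 - 3*z^2 - 4*z + 12) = (z - 3)*(z + 2)*(z^2 - 4) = (z - 3)*(z + 2)^2*(z - 2)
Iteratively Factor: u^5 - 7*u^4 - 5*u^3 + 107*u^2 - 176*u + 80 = (u - 5)*(u^4 - 2*u^3 - 15*u^2 + 32*u - 16) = (u - 5)*(u - 1)*(u^3 - u^2 - 16*u + 16) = (u - 5)*(u - 4)*(u - 1)*(u^2 + 3*u - 4) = (u - 5)*(u - 4)*(u - 1)*(u + 4)*(u - 1)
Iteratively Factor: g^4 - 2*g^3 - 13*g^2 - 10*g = (g)*(g^3 - 2*g^2 - 13*g - 10) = g*(g + 1)*(g^2 - 3*g - 10) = g*(g - 5)*(g + 1)*(g + 2)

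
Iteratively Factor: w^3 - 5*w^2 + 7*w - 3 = (w - 1)*(w^2 - 4*w + 3) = (w - 3)*(w - 1)*(w - 1)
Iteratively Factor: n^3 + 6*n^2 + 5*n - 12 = (n + 3)*(n^2 + 3*n - 4) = (n - 1)*(n + 3)*(n + 4)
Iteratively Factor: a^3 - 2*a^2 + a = (a - 1)*(a^2 - a) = (a - 1)^2*(a)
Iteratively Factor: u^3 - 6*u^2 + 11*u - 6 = (u - 2)*(u^2 - 4*u + 3) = (u - 2)*(u - 1)*(u - 3)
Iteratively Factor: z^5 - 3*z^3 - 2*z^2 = (z + 1)*(z^4 - z^3 - 2*z^2) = (z + 1)^2*(z^3 - 2*z^2) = z*(z + 1)^2*(z^2 - 2*z) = z^2*(z + 1)^2*(z - 2)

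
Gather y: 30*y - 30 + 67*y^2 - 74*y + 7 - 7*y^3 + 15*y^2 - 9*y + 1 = -7*y^3 + 82*y^2 - 53*y - 22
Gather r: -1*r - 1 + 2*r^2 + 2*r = 2*r^2 + r - 1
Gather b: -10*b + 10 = 10 - 10*b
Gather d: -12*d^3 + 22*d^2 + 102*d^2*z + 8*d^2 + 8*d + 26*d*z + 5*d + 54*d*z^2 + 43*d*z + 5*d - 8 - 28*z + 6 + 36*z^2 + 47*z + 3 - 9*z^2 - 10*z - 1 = -12*d^3 + d^2*(102*z + 30) + d*(54*z^2 + 69*z + 18) + 27*z^2 + 9*z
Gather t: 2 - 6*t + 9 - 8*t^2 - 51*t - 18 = -8*t^2 - 57*t - 7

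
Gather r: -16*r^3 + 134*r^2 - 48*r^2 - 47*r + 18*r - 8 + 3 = -16*r^3 + 86*r^2 - 29*r - 5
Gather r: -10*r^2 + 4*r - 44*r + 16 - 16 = -10*r^2 - 40*r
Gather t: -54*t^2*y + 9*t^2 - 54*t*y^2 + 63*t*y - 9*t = t^2*(9 - 54*y) + t*(-54*y^2 + 63*y - 9)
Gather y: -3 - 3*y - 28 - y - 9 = -4*y - 40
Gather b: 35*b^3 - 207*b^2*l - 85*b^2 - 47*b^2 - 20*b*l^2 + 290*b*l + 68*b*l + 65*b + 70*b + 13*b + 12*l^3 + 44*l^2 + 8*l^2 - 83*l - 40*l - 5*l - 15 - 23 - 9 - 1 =35*b^3 + b^2*(-207*l - 132) + b*(-20*l^2 + 358*l + 148) + 12*l^3 + 52*l^2 - 128*l - 48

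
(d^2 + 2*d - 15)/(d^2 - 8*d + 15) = (d + 5)/(d - 5)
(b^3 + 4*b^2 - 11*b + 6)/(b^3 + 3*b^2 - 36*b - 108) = (b^2 - 2*b + 1)/(b^2 - 3*b - 18)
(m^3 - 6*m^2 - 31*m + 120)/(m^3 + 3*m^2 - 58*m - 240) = (m - 3)/(m + 6)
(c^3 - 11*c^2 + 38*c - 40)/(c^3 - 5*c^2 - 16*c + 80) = (c - 2)/(c + 4)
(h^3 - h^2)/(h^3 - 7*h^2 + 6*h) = h/(h - 6)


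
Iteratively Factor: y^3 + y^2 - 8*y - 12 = (y + 2)*(y^2 - y - 6) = (y + 2)^2*(y - 3)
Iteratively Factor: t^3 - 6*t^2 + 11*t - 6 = (t - 2)*(t^2 - 4*t + 3) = (t - 2)*(t - 1)*(t - 3)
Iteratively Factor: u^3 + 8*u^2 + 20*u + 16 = (u + 2)*(u^2 + 6*u + 8) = (u + 2)*(u + 4)*(u + 2)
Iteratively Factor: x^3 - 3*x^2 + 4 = (x - 2)*(x^2 - x - 2) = (x - 2)*(x + 1)*(x - 2)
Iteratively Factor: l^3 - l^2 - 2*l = (l - 2)*(l^2 + l) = (l - 2)*(l + 1)*(l)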